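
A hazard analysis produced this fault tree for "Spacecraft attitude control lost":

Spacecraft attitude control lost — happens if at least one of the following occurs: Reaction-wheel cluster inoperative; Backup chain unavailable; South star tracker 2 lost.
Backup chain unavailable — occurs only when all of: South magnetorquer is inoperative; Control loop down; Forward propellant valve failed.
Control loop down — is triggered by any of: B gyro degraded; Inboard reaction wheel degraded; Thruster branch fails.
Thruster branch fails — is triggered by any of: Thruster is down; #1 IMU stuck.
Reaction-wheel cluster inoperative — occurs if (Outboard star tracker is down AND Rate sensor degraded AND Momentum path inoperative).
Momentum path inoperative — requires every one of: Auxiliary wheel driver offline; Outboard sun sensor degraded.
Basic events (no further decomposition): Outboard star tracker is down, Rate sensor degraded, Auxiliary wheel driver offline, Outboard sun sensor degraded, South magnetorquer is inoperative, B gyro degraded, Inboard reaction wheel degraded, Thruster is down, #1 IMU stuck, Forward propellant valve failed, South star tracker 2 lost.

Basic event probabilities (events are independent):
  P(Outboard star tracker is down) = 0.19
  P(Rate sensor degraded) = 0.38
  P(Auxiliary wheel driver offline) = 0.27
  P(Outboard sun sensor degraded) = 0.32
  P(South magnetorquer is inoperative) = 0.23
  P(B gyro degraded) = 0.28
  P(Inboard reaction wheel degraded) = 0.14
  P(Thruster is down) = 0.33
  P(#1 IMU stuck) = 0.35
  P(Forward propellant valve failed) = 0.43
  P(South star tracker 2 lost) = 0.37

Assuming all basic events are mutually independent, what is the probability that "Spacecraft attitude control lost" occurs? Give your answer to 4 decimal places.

P(Momentum path inoperative) [AND] = 0.27 × 0.32 = 0.086400
P(Reaction-wheel cluster inoperative) [AND] = 0.19 × 0.38 × 0.086400 = 0.006238
P(Thruster branch fails) [OR] = 1 − (1−0.33) × (1−0.35) = 0.564500
P(Control loop down) [OR] = 1 − (1−0.28) × (1−0.14) × (1−0.564500) = 0.730338
P(Backup chain unavailable) [AND] = 0.23 × 0.730338 × 0.43 = 0.072230
P(Spacecraft attitude control lost) [OR] = 1 − (1−0.006238) × (1−0.072230) × (1−0.37) = 0.419151
Rounded to 4 decimal places: P(Spacecraft attitude control lost) ≈ 0.4192.

0.4192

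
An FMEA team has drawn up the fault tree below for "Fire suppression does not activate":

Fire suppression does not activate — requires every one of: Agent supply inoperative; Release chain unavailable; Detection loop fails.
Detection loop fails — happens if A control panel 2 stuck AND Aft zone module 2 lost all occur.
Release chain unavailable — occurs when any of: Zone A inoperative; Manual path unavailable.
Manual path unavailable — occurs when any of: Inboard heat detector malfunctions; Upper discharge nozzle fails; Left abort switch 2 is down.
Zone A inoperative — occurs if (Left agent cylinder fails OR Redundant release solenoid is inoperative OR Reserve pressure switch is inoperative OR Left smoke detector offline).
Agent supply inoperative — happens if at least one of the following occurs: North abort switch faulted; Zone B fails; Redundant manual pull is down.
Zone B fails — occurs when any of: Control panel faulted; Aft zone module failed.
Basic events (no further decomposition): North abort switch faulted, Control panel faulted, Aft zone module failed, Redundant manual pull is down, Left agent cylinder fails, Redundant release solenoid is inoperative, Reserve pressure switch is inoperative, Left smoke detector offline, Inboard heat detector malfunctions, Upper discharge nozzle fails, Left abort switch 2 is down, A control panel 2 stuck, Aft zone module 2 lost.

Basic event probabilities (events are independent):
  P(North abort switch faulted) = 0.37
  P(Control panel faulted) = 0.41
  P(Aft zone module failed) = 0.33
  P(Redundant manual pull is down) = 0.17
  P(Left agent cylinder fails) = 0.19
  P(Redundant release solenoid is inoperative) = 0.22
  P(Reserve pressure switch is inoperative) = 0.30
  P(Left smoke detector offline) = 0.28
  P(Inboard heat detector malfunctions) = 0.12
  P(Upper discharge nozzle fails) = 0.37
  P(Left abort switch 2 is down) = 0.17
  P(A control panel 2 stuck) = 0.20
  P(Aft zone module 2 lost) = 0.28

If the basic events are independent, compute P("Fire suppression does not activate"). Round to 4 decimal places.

0.0379

P(Zone B fails) [OR] = 1 − (1−0.41) × (1−0.33) = 0.604700
P(Agent supply inoperative) [OR] = 1 − (1−0.37) × (1−0.604700) × (1−0.17) = 0.793298
P(Zone A inoperative) [OR] = 1 − (1−0.19) × (1−0.22) × (1−0.30) × (1−0.28) = 0.681573
P(Manual path unavailable) [OR] = 1 − (1−0.12) × (1−0.37) × (1−0.17) = 0.539848
P(Release chain unavailable) [OR] = 1 − (1−0.681573) × (1−0.539848) = 0.853475
P(Detection loop fails) [AND] = 0.20 × 0.28 = 0.056000
P(Fire suppression does not activate) [AND] = 0.793298 × 0.853475 × 0.056000 = 0.037915
Rounded to 4 decimal places: P(Fire suppression does not activate) ≈ 0.0379.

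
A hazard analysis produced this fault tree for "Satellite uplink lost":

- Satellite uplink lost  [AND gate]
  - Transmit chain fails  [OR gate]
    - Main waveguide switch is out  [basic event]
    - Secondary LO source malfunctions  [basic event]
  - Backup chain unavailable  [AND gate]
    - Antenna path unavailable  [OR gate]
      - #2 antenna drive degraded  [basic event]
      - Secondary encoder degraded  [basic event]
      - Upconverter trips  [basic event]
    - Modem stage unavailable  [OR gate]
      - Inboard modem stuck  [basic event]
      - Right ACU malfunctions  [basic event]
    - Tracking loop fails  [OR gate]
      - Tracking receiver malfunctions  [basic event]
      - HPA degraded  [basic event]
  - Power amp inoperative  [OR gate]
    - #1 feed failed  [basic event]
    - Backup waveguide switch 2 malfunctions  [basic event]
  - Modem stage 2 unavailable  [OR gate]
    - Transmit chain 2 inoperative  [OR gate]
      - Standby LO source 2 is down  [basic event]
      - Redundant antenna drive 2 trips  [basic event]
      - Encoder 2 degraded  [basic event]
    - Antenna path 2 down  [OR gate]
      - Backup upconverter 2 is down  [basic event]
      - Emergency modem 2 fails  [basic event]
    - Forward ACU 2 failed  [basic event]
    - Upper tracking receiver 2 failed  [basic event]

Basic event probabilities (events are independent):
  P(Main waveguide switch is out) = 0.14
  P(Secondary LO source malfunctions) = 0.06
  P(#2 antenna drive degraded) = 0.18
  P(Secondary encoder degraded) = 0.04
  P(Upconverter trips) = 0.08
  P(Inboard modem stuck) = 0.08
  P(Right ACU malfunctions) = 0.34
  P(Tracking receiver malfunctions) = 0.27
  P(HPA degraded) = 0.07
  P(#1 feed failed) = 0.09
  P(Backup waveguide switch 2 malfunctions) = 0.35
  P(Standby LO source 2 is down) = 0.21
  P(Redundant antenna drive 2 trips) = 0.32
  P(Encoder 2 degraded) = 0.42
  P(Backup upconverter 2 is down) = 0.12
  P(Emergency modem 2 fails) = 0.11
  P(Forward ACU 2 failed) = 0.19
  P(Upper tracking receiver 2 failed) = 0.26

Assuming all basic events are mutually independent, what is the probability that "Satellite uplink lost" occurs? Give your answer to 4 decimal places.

P(Transmit chain fails) [OR] = 1 − (1−0.14) × (1−0.06) = 0.191600
P(Antenna path unavailable) [OR] = 1 − (1−0.18) × (1−0.04) × (1−0.08) = 0.275776
P(Modem stage unavailable) [OR] = 1 − (1−0.08) × (1−0.34) = 0.392800
P(Tracking loop fails) [OR] = 1 − (1−0.27) × (1−0.07) = 0.321100
P(Backup chain unavailable) [AND] = 0.275776 × 0.392800 × 0.321100 = 0.034783
P(Power amp inoperative) [OR] = 1 − (1−0.09) × (1−0.35) = 0.408500
P(Transmit chain 2 inoperative) [OR] = 1 − (1−0.21) × (1−0.32) × (1−0.42) = 0.688424
P(Antenna path 2 down) [OR] = 1 − (1−0.12) × (1−0.11) = 0.216800
P(Modem stage 2 unavailable) [OR] = 1 − (1−0.688424) × (1−0.216800) × (1−0.19) × (1−0.26) = 0.853731
P(Satellite uplink lost) [AND] = 0.191600 × 0.034783 × 0.408500 × 0.853731 = 0.002324
Rounded to 4 decimal places: P(Satellite uplink lost) ≈ 0.0023.

0.0023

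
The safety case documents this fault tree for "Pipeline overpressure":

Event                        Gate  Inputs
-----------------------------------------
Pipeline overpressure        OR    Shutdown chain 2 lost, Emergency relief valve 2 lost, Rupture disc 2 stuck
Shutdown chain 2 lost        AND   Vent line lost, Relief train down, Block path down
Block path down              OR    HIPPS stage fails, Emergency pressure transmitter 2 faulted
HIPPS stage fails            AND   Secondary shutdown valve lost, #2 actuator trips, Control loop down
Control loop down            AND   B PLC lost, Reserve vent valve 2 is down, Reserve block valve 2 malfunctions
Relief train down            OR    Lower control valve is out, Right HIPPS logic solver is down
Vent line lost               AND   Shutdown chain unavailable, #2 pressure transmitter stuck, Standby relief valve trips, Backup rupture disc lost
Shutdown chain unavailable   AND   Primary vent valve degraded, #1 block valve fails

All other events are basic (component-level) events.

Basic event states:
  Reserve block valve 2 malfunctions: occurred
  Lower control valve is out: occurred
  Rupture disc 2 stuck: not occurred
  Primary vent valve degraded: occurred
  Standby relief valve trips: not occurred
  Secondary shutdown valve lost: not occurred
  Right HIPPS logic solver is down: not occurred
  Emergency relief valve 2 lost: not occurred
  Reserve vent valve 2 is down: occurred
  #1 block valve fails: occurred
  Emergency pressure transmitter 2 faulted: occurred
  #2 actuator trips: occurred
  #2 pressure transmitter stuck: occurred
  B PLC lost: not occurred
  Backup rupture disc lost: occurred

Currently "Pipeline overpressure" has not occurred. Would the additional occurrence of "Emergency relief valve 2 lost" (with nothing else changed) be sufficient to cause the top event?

Counterfactual: set "Emergency relief valve 2 lost" to occurred.
Shutdown chain unavailable [AND]: Primary vent valve degraded=occurs, #1 block valve fails=occurs → all inputs occur → occurs.
Vent line lost [AND]: Shutdown chain unavailable=occurs, #2 pressure transmitter stuck=occurs, Standby relief valve trips=not, Backup rupture disc lost=occurs → not all inputs occur → does not occur.
Relief train down [OR]: Lower control valve is out=occurs, Right HIPPS logic solver is down=not → at least one input occurs → occurs.
Control loop down [AND]: B PLC lost=not, Reserve vent valve 2 is down=occurs, Reserve block valve 2 malfunctions=occurs → not all inputs occur → does not occur.
HIPPS stage fails [AND]: Secondary shutdown valve lost=not, #2 actuator trips=occurs, Control loop down=not → not all inputs occur → does not occur.
Block path down [OR]: HIPPS stage fails=not, Emergency pressure transmitter 2 faulted=occurs → at least one input occurs → occurs.
Shutdown chain 2 lost [AND]: Vent line lost=not, Relief train down=occurs, Block path down=occurs → not all inputs occur → does not occur.
Pipeline overpressure [OR]: Shutdown chain 2 lost=not, Emergency relief valve 2 lost=occurs, Rupture disc 2 stuck=not → at least one input occurs → occurs.

Yes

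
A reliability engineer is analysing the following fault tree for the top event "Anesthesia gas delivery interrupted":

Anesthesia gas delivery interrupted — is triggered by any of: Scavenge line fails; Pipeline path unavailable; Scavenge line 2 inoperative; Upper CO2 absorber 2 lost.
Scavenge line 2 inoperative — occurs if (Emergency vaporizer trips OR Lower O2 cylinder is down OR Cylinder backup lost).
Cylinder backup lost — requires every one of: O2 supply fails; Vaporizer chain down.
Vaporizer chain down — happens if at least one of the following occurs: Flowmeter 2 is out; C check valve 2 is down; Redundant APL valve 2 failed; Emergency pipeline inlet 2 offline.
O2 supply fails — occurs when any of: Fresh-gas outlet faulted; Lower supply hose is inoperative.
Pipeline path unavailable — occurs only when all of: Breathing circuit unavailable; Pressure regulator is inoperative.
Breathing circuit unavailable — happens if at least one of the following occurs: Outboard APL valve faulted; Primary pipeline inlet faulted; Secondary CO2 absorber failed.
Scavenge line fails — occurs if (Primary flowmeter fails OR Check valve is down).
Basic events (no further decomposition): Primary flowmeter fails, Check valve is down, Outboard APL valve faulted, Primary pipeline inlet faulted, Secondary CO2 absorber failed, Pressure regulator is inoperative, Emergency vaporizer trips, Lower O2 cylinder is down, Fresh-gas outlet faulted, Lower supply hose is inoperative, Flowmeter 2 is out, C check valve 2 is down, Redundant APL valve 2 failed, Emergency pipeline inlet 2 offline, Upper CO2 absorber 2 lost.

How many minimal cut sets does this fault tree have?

Scavenge line fails [OR]: union of children's cut sets → 2 cut set(s).
Breathing circuit unavailable [OR]: union of children's cut sets → 3 cut set(s).
Pipeline path unavailable [AND]: one cut set from each child combined → 3 × 1 = 3 cut set(s).
O2 supply fails [OR]: union of children's cut sets → 2 cut set(s).
Vaporizer chain down [OR]: union of children's cut sets → 4 cut set(s).
Cylinder backup lost [AND]: one cut set from each child combined → 2 × 4 = 8 cut set(s).
Scavenge line 2 inoperative [OR]: union of children's cut sets → 10 cut set(s).
Anesthesia gas delivery interrupted [OR]: union of children's cut sets → 16 cut set(s).

16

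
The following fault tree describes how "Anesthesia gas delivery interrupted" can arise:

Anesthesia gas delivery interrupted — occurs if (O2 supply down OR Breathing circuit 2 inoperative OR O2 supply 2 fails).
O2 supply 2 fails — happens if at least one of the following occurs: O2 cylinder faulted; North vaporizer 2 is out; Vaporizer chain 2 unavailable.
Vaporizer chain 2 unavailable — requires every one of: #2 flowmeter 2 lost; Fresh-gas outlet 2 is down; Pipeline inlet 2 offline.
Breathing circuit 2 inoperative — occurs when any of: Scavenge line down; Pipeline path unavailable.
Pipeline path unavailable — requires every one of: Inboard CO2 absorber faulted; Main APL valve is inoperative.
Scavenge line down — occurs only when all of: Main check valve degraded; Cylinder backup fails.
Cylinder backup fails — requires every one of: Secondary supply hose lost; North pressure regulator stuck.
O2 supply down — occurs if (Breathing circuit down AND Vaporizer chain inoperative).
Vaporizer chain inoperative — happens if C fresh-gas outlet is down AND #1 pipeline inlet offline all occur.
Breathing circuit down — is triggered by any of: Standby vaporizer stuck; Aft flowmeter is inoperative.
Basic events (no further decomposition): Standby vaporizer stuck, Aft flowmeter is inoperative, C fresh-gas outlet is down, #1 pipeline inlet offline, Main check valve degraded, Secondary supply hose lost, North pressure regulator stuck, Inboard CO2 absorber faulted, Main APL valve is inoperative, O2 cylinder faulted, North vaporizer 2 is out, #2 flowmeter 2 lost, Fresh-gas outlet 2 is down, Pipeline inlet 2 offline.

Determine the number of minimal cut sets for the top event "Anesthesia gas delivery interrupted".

Breathing circuit down [OR]: union of children's cut sets → 2 cut set(s).
Vaporizer chain inoperative [AND]: one cut set from each child combined → 1 × 1 = 1 cut set(s).
O2 supply down [AND]: one cut set from each child combined → 2 × 1 = 2 cut set(s).
Cylinder backup fails [AND]: one cut set from each child combined → 1 × 1 = 1 cut set(s).
Scavenge line down [AND]: one cut set from each child combined → 1 × 1 = 1 cut set(s).
Pipeline path unavailable [AND]: one cut set from each child combined → 1 × 1 = 1 cut set(s).
Breathing circuit 2 inoperative [OR]: union of children's cut sets → 2 cut set(s).
Vaporizer chain 2 unavailable [AND]: one cut set from each child combined → 1 × 1 × 1 = 1 cut set(s).
O2 supply 2 fails [OR]: union of children's cut sets → 3 cut set(s).
Anesthesia gas delivery interrupted [OR]: union of children's cut sets → 7 cut set(s).
Minimal cut sets: {#1 pipeline inlet offline, C fresh-gas outlet is down, Standby vaporizer stuck}; {#1 pipeline inlet offline, Aft flowmeter is inoperative, C fresh-gas outlet is down}; {Main check valve degraded, North pressure regulator stuck, Secondary supply hose lost}; {Inboard CO2 absorber faulted, Main APL valve is inoperative}; {O2 cylinder faulted}; {North vaporizer 2 is out}; {#2 flowmeter 2 lost, Fresh-gas outlet 2 is down, Pipeline inlet 2 offline}.

7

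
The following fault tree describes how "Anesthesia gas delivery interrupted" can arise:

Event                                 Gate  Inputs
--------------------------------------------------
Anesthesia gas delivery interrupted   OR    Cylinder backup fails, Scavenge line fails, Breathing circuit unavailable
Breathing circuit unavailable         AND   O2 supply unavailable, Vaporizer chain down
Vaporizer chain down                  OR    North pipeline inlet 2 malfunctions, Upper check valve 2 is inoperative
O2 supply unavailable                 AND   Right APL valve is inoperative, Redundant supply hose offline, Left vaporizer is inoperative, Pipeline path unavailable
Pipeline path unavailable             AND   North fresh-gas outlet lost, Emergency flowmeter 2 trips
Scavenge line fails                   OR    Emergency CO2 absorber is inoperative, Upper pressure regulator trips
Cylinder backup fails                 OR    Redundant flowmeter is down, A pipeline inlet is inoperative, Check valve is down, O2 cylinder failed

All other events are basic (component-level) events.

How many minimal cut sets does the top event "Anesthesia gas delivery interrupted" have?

8

Cylinder backup fails [OR]: union of children's cut sets → 4 cut set(s).
Scavenge line fails [OR]: union of children's cut sets → 2 cut set(s).
Pipeline path unavailable [AND]: one cut set from each child combined → 1 × 1 = 1 cut set(s).
O2 supply unavailable [AND]: one cut set from each child combined → 1 × 1 × 1 × 1 = 1 cut set(s).
Vaporizer chain down [OR]: union of children's cut sets → 2 cut set(s).
Breathing circuit unavailable [AND]: one cut set from each child combined → 1 × 2 = 2 cut set(s).
Anesthesia gas delivery interrupted [OR]: union of children's cut sets → 8 cut set(s).
Minimal cut sets: {Redundant flowmeter is down}; {A pipeline inlet is inoperative}; {Check valve is down}; {O2 cylinder failed}; {Emergency CO2 absorber is inoperative}; {Upper pressure regulator trips}; {Emergency flowmeter 2 trips, Left vaporizer is inoperative, North fresh-gas outlet lost, North pipeline inlet 2 malfunctions, Redundant supply hose offline, Right APL valve is inoperative}; {Emergency flowmeter 2 trips, Left vaporizer is inoperative, North fresh-gas outlet lost, Redundant supply hose offline, Right APL valve is inoperative, Upper check valve 2 is inoperative}.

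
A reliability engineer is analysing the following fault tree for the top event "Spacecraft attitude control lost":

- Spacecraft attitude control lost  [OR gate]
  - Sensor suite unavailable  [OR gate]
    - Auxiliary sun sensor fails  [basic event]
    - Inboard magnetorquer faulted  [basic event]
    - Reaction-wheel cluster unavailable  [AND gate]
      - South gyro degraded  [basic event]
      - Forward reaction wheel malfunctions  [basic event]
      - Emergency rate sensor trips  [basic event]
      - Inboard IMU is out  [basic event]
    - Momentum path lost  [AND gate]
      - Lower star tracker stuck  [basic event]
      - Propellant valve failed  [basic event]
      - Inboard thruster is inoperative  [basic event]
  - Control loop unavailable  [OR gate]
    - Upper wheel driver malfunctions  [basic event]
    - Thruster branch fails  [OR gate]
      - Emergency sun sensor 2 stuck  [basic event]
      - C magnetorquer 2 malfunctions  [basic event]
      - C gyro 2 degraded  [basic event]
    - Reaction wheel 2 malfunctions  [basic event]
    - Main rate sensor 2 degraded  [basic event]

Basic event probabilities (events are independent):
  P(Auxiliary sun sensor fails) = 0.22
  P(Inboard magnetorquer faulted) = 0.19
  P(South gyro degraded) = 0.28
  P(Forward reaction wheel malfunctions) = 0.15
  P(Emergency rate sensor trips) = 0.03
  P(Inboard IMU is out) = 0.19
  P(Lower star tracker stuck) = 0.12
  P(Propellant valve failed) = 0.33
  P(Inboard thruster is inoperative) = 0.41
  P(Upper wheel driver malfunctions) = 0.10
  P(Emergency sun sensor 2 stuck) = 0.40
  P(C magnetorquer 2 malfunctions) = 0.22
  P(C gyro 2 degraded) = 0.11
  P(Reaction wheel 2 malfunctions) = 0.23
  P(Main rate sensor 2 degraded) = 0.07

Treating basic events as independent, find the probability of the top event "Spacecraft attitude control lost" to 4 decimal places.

0.8332

P(Reaction-wheel cluster unavailable) [AND] = 0.28 × 0.15 × 0.03 × 0.19 = 0.000239
P(Momentum path lost) [AND] = 0.12 × 0.33 × 0.41 = 0.016236
P(Sensor suite unavailable) [OR] = 1 − (1−0.22) × (1−0.19) × (1−0.000239) × (1−0.016236) = 0.378606
P(Thruster branch fails) [OR] = 1 − (1−0.40) × (1−0.22) × (1−0.11) = 0.583480
P(Control loop unavailable) [OR] = 1 − (1−0.10) × (1−0.583480) × (1−0.23) × (1−0.07) = 0.731557
P(Spacecraft attitude control lost) [OR] = 1 − (1−0.378606) × (1−0.731557) = 0.833191
Rounded to 4 decimal places: P(Spacecraft attitude control lost) ≈ 0.8332.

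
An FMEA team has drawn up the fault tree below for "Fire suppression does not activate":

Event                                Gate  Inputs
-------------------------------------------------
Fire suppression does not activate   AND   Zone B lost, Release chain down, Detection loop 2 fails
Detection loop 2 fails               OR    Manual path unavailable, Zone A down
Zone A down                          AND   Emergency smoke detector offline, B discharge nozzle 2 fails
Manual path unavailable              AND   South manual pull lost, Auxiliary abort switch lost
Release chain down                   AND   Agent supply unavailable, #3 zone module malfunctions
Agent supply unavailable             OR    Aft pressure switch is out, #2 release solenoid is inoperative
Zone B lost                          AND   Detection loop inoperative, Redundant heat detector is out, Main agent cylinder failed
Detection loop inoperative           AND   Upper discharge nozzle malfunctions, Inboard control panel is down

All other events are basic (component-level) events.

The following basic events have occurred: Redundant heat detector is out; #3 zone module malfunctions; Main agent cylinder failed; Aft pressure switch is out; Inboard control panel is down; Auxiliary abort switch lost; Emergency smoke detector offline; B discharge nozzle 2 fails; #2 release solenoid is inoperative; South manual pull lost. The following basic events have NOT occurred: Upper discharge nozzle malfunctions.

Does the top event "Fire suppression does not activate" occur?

Detection loop inoperative [AND]: Upper discharge nozzle malfunctions=not, Inboard control panel is down=occurs → not all inputs occur → does not occur.
Zone B lost [AND]: Detection loop inoperative=not, Redundant heat detector is out=occurs, Main agent cylinder failed=occurs → not all inputs occur → does not occur.
Agent supply unavailable [OR]: Aft pressure switch is out=occurs, #2 release solenoid is inoperative=occurs → at least one input occurs → occurs.
Release chain down [AND]: Agent supply unavailable=occurs, #3 zone module malfunctions=occurs → all inputs occur → occurs.
Manual path unavailable [AND]: South manual pull lost=occurs, Auxiliary abort switch lost=occurs → all inputs occur → occurs.
Zone A down [AND]: Emergency smoke detector offline=occurs, B discharge nozzle 2 fails=occurs → all inputs occur → occurs.
Detection loop 2 fails [OR]: Manual path unavailable=occurs, Zone A down=occurs → at least one input occurs → occurs.
Fire suppression does not activate [AND]: Zone B lost=not, Release chain down=occurs, Detection loop 2 fails=occurs → not all inputs occur → does not occur.

No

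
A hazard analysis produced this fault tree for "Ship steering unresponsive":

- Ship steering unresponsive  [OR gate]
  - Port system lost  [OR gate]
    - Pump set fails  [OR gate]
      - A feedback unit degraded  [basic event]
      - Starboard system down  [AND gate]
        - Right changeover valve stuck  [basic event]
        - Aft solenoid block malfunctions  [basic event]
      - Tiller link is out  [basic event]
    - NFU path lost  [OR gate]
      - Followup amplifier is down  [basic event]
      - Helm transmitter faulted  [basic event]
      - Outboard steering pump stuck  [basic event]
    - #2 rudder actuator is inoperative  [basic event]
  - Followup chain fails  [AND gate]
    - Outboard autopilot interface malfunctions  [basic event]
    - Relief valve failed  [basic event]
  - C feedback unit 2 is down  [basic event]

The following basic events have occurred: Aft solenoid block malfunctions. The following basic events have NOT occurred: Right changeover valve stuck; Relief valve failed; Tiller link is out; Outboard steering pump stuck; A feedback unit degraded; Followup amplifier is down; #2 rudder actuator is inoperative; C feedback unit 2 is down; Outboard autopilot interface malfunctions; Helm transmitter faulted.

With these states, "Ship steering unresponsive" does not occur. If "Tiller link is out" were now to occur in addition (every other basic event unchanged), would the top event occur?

Yes

Counterfactual: set "Tiller link is out" to occurred.
Starboard system down [AND]: Right changeover valve stuck=not, Aft solenoid block malfunctions=occurs → not all inputs occur → does not occur.
Pump set fails [OR]: A feedback unit degraded=not, Starboard system down=not, Tiller link is out=occurs → at least one input occurs → occurs.
NFU path lost [OR]: Followup amplifier is down=not, Helm transmitter faulted=not, Outboard steering pump stuck=not → no input occurs → does not occur.
Port system lost [OR]: Pump set fails=occurs, NFU path lost=not, #2 rudder actuator is inoperative=not → at least one input occurs → occurs.
Followup chain fails [AND]: Outboard autopilot interface malfunctions=not, Relief valve failed=not → not all inputs occur → does not occur.
Ship steering unresponsive [OR]: Port system lost=occurs, Followup chain fails=not, C feedback unit 2 is down=not → at least one input occurs → occurs.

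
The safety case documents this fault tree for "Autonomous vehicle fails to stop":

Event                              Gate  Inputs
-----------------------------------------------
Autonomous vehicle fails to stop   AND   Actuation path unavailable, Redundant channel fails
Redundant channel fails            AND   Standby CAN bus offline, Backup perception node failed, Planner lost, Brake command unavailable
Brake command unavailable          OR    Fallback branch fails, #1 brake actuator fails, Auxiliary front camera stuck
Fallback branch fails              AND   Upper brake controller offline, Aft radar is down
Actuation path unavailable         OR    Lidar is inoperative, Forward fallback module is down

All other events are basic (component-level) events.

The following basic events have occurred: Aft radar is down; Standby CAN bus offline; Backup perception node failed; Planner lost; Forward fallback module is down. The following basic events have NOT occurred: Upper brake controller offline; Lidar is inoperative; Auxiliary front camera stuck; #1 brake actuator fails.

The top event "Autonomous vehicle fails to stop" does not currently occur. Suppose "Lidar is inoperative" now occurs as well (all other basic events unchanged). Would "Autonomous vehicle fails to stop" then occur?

Counterfactual: set "Lidar is inoperative" to occurred.
Actuation path unavailable [OR]: Lidar is inoperative=occurs, Forward fallback module is down=occurs → at least one input occurs → occurs.
Fallback branch fails [AND]: Upper brake controller offline=not, Aft radar is down=occurs → not all inputs occur → does not occur.
Brake command unavailable [OR]: Fallback branch fails=not, #1 brake actuator fails=not, Auxiliary front camera stuck=not → no input occurs → does not occur.
Redundant channel fails [AND]: Standby CAN bus offline=occurs, Backup perception node failed=occurs, Planner lost=occurs, Brake command unavailable=not → not all inputs occur → does not occur.
Autonomous vehicle fails to stop [AND]: Actuation path unavailable=occurs, Redundant channel fails=not → not all inputs occur → does not occur.

No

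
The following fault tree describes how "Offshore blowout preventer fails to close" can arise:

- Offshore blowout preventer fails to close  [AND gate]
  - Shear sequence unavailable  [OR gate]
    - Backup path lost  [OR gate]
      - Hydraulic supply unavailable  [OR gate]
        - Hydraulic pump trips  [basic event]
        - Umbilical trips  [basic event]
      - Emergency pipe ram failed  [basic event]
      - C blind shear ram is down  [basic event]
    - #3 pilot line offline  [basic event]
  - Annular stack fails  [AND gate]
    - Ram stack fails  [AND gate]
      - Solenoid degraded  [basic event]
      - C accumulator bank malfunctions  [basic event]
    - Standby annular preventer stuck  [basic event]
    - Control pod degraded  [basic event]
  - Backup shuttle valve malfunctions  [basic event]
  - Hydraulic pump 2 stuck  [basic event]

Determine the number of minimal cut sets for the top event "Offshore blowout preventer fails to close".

Hydraulic supply unavailable [OR]: union of children's cut sets → 2 cut set(s).
Backup path lost [OR]: union of children's cut sets → 4 cut set(s).
Shear sequence unavailable [OR]: union of children's cut sets → 5 cut set(s).
Ram stack fails [AND]: one cut set from each child combined → 1 × 1 = 1 cut set(s).
Annular stack fails [AND]: one cut set from each child combined → 1 × 1 × 1 = 1 cut set(s).
Offshore blowout preventer fails to close [AND]: one cut set from each child combined → 5 × 1 × 1 × 1 = 5 cut set(s).
Minimal cut sets: {Backup shuttle valve malfunctions, C accumulator bank malfunctions, Control pod degraded, Hydraulic pump 2 stuck, Hydraulic pump trips, Solenoid degraded, Standby annular preventer stuck}; {Backup shuttle valve malfunctions, C accumulator bank malfunctions, Control pod degraded, Hydraulic pump 2 stuck, Solenoid degraded, Standby annular preventer stuck, Umbilical trips}; {Backup shuttle valve malfunctions, C accumulator bank malfunctions, Control pod degraded, Emergency pipe ram failed, Hydraulic pump 2 stuck, Solenoid degraded, Standby annular preventer stuck}; {Backup shuttle valve malfunctions, C accumulator bank malfunctions, C blind shear ram is down, Control pod degraded, Hydraulic pump 2 stuck, Solenoid degraded, Standby annular preventer stuck}; {#3 pilot line offline, Backup shuttle valve malfunctions, C accumulator bank malfunctions, Control pod degraded, Hydraulic pump 2 stuck, Solenoid degraded, Standby annular preventer stuck}.

5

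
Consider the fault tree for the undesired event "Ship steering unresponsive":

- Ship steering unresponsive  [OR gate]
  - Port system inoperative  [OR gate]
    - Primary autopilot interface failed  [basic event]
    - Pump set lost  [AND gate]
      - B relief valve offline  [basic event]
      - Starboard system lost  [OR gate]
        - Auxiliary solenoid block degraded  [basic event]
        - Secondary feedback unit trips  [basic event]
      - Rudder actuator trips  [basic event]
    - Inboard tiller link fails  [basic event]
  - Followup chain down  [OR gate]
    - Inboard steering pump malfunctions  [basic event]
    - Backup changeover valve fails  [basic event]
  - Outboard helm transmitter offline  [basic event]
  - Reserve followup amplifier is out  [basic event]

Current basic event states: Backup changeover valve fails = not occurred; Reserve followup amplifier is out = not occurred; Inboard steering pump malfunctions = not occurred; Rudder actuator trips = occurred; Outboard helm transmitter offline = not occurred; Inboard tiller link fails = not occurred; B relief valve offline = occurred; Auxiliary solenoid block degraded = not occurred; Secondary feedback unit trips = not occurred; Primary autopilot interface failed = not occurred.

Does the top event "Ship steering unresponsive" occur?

Starboard system lost [OR]: Auxiliary solenoid block degraded=not, Secondary feedback unit trips=not → no input occurs → does not occur.
Pump set lost [AND]: B relief valve offline=occurs, Starboard system lost=not, Rudder actuator trips=occurs → not all inputs occur → does not occur.
Port system inoperative [OR]: Primary autopilot interface failed=not, Pump set lost=not, Inboard tiller link fails=not → no input occurs → does not occur.
Followup chain down [OR]: Inboard steering pump malfunctions=not, Backup changeover valve fails=not → no input occurs → does not occur.
Ship steering unresponsive [OR]: Port system inoperative=not, Followup chain down=not, Outboard helm transmitter offline=not, Reserve followup amplifier is out=not → no input occurs → does not occur.

No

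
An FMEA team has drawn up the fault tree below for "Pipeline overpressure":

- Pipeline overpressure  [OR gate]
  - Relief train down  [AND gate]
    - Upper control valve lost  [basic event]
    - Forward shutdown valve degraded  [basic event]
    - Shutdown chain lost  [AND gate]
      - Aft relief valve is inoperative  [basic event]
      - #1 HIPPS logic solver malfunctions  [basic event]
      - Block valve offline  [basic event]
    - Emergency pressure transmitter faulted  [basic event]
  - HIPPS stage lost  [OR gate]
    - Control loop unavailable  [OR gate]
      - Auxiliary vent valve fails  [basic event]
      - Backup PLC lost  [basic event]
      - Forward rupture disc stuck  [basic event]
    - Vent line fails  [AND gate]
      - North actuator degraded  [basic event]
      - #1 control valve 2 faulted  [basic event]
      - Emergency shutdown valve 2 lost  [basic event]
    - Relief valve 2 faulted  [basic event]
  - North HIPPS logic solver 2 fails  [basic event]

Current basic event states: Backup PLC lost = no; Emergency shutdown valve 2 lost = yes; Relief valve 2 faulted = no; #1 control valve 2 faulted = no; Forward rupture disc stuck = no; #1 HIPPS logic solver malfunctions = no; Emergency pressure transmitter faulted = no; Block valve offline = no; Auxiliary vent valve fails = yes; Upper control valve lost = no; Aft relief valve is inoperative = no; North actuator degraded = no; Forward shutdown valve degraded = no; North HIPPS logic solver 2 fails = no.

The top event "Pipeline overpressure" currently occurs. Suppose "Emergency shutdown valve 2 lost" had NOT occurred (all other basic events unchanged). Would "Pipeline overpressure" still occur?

Yes

Counterfactual: set "Emergency shutdown valve 2 lost" to not occurred.
Shutdown chain lost [AND]: Aft relief valve is inoperative=not, #1 HIPPS logic solver malfunctions=not, Block valve offline=not → not all inputs occur → does not occur.
Relief train down [AND]: Upper control valve lost=not, Forward shutdown valve degraded=not, Shutdown chain lost=not, Emergency pressure transmitter faulted=not → not all inputs occur → does not occur.
Control loop unavailable [OR]: Auxiliary vent valve fails=occurs, Backup PLC lost=not, Forward rupture disc stuck=not → at least one input occurs → occurs.
Vent line fails [AND]: North actuator degraded=not, #1 control valve 2 faulted=not, Emergency shutdown valve 2 lost=not → not all inputs occur → does not occur.
HIPPS stage lost [OR]: Control loop unavailable=occurs, Vent line fails=not, Relief valve 2 faulted=not → at least one input occurs → occurs.
Pipeline overpressure [OR]: Relief train down=not, HIPPS stage lost=occurs, North HIPPS logic solver 2 fails=not → at least one input occurs → occurs.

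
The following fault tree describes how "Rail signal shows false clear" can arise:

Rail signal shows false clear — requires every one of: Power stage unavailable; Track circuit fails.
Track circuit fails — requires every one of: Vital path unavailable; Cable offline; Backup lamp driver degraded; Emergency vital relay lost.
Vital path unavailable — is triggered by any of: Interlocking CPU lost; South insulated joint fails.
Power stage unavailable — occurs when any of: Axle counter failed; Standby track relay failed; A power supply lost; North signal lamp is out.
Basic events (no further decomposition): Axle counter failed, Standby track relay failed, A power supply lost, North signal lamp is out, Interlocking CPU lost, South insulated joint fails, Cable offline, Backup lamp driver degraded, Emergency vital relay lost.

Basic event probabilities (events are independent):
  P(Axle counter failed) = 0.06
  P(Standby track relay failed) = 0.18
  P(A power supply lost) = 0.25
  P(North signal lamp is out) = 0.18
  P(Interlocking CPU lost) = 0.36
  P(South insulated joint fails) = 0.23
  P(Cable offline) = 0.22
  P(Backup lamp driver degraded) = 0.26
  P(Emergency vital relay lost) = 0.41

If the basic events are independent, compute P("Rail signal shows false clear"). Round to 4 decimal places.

P(Power stage unavailable) [OR] = 1 − (1−0.06) × (1−0.18) × (1−0.25) × (1−0.18) = 0.525958
P(Vital path unavailable) [OR] = 1 − (1−0.36) × (1−0.23) = 0.507200
P(Track circuit fails) [AND] = 0.507200 × 0.22 × 0.26 × 0.41 = 0.011895
P(Rail signal shows false clear) [AND] = 0.525958 × 0.011895 = 0.006256
Rounded to 4 decimal places: P(Rail signal shows false clear) ≈ 0.0063.

0.0063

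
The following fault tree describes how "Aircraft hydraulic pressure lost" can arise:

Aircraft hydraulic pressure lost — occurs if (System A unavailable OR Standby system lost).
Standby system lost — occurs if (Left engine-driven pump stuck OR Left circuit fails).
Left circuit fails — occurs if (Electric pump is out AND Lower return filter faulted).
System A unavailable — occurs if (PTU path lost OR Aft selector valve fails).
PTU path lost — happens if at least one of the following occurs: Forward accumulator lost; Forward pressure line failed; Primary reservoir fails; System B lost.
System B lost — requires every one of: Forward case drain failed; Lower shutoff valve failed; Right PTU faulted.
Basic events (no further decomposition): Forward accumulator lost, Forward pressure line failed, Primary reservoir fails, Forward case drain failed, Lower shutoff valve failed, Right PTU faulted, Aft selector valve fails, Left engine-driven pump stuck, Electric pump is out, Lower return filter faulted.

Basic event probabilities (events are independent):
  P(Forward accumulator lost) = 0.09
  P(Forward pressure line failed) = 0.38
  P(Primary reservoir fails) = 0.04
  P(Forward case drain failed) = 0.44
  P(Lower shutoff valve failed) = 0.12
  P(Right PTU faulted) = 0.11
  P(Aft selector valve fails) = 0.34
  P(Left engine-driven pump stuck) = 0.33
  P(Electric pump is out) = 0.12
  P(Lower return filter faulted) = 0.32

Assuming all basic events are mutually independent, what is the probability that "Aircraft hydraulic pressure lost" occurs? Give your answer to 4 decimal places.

P(System B lost) [AND] = 0.44 × 0.12 × 0.11 = 0.005808
P(PTU path lost) [OR] = 1 − (1−0.09) × (1−0.38) × (1−0.04) × (1−0.005808) = 0.461514
P(System A unavailable) [OR] = 1 − (1−0.461514) × (1−0.34) = 0.644599
P(Left circuit fails) [AND] = 0.12 × 0.32 = 0.038400
P(Standby system lost) [OR] = 1 − (1−0.33) × (1−0.038400) = 0.355728
P(Aircraft hydraulic pressure lost) [OR] = 1 − (1−0.644599) × (1−0.355728) = 0.771025
Rounded to 4 decimal places: P(Aircraft hydraulic pressure lost) ≈ 0.7710.

0.7710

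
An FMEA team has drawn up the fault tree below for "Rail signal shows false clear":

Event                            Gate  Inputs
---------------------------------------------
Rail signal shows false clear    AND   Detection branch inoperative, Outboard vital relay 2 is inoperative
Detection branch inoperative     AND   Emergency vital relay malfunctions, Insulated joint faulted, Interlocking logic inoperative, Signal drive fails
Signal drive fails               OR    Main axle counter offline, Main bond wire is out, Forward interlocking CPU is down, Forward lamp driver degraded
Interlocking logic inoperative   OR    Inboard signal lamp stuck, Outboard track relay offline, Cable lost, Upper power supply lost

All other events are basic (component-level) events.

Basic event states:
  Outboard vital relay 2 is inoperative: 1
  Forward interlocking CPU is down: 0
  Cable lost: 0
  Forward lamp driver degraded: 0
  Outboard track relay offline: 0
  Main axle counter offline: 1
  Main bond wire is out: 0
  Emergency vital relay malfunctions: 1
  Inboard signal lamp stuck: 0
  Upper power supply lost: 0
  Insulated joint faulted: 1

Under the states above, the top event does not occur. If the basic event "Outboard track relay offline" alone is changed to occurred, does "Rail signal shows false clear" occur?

Counterfactual: set "Outboard track relay offline" to occurred.
Interlocking logic inoperative [OR]: Inboard signal lamp stuck=not, Outboard track relay offline=occurs, Cable lost=not, Upper power supply lost=not → at least one input occurs → occurs.
Signal drive fails [OR]: Main axle counter offline=occurs, Main bond wire is out=not, Forward interlocking CPU is down=not, Forward lamp driver degraded=not → at least one input occurs → occurs.
Detection branch inoperative [AND]: Emergency vital relay malfunctions=occurs, Insulated joint faulted=occurs, Interlocking logic inoperative=occurs, Signal drive fails=occurs → all inputs occur → occurs.
Rail signal shows false clear [AND]: Detection branch inoperative=occurs, Outboard vital relay 2 is inoperative=occurs → all inputs occur → occurs.

Yes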